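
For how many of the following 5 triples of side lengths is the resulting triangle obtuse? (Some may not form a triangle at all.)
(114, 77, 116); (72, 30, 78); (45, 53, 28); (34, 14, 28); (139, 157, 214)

2

(114,77,116): 77²+114² = 18925 > 13456 = 116² → acute
(72,30,78): 30²+72² = 6084 = 78² → right
(45,53,28): 28²+45² = 2809 = 53² → right
(34,14,28): 14²+28² = 980 < 1156 = 34² → obtuse
(139,157,214): 139²+157² = 43970 < 45796 = 214² → obtuse
2 of the 5 are obtuse.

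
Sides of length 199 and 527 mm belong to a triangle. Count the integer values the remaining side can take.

The third side lies in the open interval (328, 726).
Integers from 329 to 725 inclusive: 725 − 329 + 1 = 397.

397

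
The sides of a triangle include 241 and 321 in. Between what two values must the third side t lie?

80 < t < 562 (in)

By the triangle inequality, t must be less than 241 + 321 = 562 and greater than |241 − 321| = 80.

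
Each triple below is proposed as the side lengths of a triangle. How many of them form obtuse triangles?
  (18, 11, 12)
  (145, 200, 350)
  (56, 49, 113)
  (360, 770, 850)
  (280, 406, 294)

1

(18,11,12): 11²+12² = 265 < 324 = 18² → obtuse
(145,200,350): 145+200 ≤ 350, not a triangle
(56,49,113): 49+56 ≤ 113, not a triangle
(360,770,850): 360²+770² = 722500 = 850² → right
(280,406,294): 280²+294² = 164836 = 406² → right
1 of the 5 is obtuse.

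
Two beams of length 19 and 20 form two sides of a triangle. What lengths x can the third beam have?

By the triangle inequality, x must be less than 19 + 20 = 39 and greater than |19 − 20| = 1.

1 < x < 39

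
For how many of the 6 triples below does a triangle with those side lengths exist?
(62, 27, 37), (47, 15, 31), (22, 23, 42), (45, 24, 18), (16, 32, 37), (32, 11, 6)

(27,37,62): 27+37 > 62 → valid
(15,31,47): 15+31 ≤ 47 → not valid
(22,23,42): 22+23 > 42 → valid
(18,24,45): 18+24 ≤ 45 → not valid
(16,32,37): 16+32 > 37 → valid
(6,11,32): 6+11 ≤ 32 → not valid
3 of the 6 triples form a triangle.

3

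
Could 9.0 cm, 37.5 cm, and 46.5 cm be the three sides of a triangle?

No

The two shorter sides sum to 46.5, exactly equal to the longest side 46.5.
That gives only a degenerate (flat) triangle — the inequality must be strict.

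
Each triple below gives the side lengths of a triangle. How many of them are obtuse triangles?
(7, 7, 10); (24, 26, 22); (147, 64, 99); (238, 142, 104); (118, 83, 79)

4

(7,7,10): 7²+7² = 98 < 100 = 10² → obtuse
(24,26,22): 22²+24² = 1060 > 676 = 26² → acute
(147,64,99): 64²+99² = 13897 < 21609 = 147² → obtuse
(238,142,104): 104²+142² = 30980 < 56644 = 238² → obtuse
(118,83,79): 79²+83² = 13130 < 13924 = 118² → obtuse
4 of the 5 are obtuse.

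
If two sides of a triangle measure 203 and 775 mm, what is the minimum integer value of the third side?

The third side must be strictly greater than |203 − 775| = 572.
The smallest integer above 572 is 573.

573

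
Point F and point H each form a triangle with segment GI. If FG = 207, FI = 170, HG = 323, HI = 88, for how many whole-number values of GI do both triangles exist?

141

From triangle FGI: 37 < GI < 377.
From triangle HGI: 235 < GI < 411.
Intersection: 235 < GI < 377, so integers 236 through 376: 141 values.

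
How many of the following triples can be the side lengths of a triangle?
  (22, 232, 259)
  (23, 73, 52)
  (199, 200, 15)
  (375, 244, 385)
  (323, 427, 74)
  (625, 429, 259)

(22,232,259): 22+232 ≤ 259 → not valid
(23,52,73): 23+52 > 73 → valid
(15,199,200): 15+199 > 200 → valid
(244,375,385): 244+375 > 385 → valid
(74,323,427): 74+323 ≤ 427 → not valid
(259,429,625): 259+429 > 625 → valid
4 of the 6 triples form a triangle.

4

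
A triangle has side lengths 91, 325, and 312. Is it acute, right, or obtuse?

Compare the square of the longest side to the sum of squares of the other two: 91² + 312² = 105625 = 325².

right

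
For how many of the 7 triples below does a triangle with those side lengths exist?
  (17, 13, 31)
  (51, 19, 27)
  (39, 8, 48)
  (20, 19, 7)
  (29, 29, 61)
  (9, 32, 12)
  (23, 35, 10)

1

(13,17,31): 13+17 ≤ 31 → not valid
(19,27,51): 19+27 ≤ 51 → not valid
(8,39,48): 8+39 ≤ 48 → not valid
(7,19,20): 7+19 > 20 → valid
(29,29,61): 29+29 ≤ 61 → not valid
(9,12,32): 9+12 ≤ 32 → not valid
(10,23,35): 10+23 ≤ 35 → not valid
1 of the 7 triples forms a triangle.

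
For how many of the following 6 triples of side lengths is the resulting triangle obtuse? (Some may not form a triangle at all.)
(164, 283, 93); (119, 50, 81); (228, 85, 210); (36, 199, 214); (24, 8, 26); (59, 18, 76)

5

(164,283,93): 93+164 ≤ 283, not a triangle
(119,50,81): 50²+81² = 9061 < 14161 = 119² → obtuse
(228,85,210): 85²+210² = 51325 < 51984 = 228² → obtuse
(36,199,214): 36²+199² = 40897 < 45796 = 214² → obtuse
(24,8,26): 8²+24² = 640 < 676 = 26² → obtuse
(59,18,76): 18²+59² = 3805 < 5776 = 76² → obtuse
5 of the 6 are obtuse.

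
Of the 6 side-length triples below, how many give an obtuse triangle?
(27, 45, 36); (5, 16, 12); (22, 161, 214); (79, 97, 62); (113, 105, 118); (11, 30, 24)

(27,45,36): 27²+36² = 2025 = 45² → right
(5,16,12): 5²+12² = 169 < 256 = 16² → obtuse
(22,161,214): 22+161 ≤ 214, not a triangle
(79,97,62): 62²+79² = 10085 > 9409 = 97² → acute
(113,105,118): 105²+113² = 23794 > 13924 = 118² → acute
(11,30,24): 11²+24² = 697 < 900 = 30² → obtuse
2 of the 6 are obtuse.

2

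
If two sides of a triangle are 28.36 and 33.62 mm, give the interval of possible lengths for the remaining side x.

5.26 < x < 61.98

By the triangle inequality, x must be less than 28.36 + 33.62 = 61.98 and greater than |28.36 − 33.62| = 5.26.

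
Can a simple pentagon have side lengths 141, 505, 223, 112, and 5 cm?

For a pentagon, each side must be shorter than the sum of the others.
Here the longest side is 505, but the remaining 4 sides sum to only 481.

No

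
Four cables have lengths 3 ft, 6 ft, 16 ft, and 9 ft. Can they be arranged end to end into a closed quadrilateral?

A quadrilateral exists iff every side is shorter than the sum of the others — equivalently, the longest side is less than the sum of the rest.
Longest side 16 < 18 (sum of the remaining 3), so yes.

Yes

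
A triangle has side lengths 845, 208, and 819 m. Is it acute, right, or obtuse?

Compare the square of the longest side to the sum of squares of the other two: 208² + 819² = 714025 = 845².

right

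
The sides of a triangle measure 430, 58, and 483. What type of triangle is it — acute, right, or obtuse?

obtuse

Compare the square of the longest side to the sum of squares of the other two: 58² + 430² = 188264 < 233289 = 483².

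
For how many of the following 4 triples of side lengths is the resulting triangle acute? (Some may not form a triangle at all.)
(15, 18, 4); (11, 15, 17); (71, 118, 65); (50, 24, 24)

(15,18,4): 4²+15² = 241 < 324 = 18² → obtuse
(11,15,17): 11²+15² = 346 > 289 = 17² → acute
(71,118,65): 65²+71² = 9266 < 13924 = 118² → obtuse
(50,24,24): 24+24 ≤ 50, not a triangle
1 of the 4 is acute.

1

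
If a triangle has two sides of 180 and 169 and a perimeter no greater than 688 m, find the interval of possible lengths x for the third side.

11 < x ≤ 339

Triangle inequality alone gives 11 < x < 349.
The perimeter condition gives x ≤ 688 − 180 − 169 = 339.
Intersecting the two: 11 < x ≤ 339.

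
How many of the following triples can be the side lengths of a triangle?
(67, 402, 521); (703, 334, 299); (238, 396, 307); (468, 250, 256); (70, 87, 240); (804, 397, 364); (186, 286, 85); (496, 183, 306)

(67,402,521): 67+402 ≤ 521 → not valid
(299,334,703): 299+334 ≤ 703 → not valid
(238,307,396): 238+307 > 396 → valid
(250,256,468): 250+256 > 468 → valid
(70,87,240): 70+87 ≤ 240 → not valid
(364,397,804): 364+397 ≤ 804 → not valid
(85,186,286): 85+186 ≤ 286 → not valid
(183,306,496): 183+306 ≤ 496 → not valid
2 of the 8 triples form a triangle.

2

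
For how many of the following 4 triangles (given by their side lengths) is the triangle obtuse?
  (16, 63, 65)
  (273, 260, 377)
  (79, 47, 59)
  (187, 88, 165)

1

(16,63,65): 16²+63² = 4225 = 65² → right
(273,260,377): 260²+273² = 142129 = 377² → right
(79,47,59): 47²+59² = 5690 < 6241 = 79² → obtuse
(187,88,165): 88²+165² = 34969 = 187² → right
1 of the 4 is obtuse.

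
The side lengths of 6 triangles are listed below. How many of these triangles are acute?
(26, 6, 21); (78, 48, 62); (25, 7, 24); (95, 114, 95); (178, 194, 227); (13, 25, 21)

3

(26,6,21): 6²+21² = 477 < 676 = 26² → obtuse
(78,48,62): 48²+62² = 6148 > 6084 = 78² → acute
(25,7,24): 7²+24² = 625 = 25² → right
(95,114,95): 95²+95² = 18050 > 12996 = 114² → acute
(178,194,227): 178²+194² = 69320 > 51529 = 227² → acute
(13,25,21): 13²+21² = 610 < 625 = 25² → obtuse
3 of the 6 are acute.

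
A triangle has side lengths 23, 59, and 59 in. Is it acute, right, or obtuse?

Compare the square of the longest side to the sum of squares of the other two: 23² + 59² = 4010 > 3481 = 59².

acute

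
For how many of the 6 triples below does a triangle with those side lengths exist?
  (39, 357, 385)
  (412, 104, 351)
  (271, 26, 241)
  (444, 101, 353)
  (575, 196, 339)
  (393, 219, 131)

3

(39,357,385): 39+357 > 385 → valid
(104,351,412): 104+351 > 412 → valid
(26,241,271): 26+241 ≤ 271 → not valid
(101,353,444): 101+353 > 444 → valid
(196,339,575): 196+339 ≤ 575 → not valid
(131,219,393): 131+219 ≤ 393 → not valid
3 of the 6 triples form a triangle.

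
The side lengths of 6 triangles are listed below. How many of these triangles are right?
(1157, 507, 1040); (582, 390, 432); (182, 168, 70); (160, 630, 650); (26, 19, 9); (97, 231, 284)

(1157,507,1040): 507²+1040² = 1338649 = 1157² → right
(582,390,432): 390²+432² = 338724 = 582² → right
(182,168,70): 70²+168² = 33124 = 182² → right
(160,630,650): 160²+630² = 422500 = 650² → right
(26,19,9): 9²+19² = 442 < 676 = 26² → obtuse
(97,231,284): 97²+231² = 62770 < 80656 = 284² → obtuse
4 of the 6 are right.

4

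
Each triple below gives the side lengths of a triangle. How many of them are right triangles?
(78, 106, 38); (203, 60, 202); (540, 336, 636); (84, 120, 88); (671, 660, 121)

(78,106,38): 38²+78² = 7528 < 11236 = 106² → obtuse
(203,60,202): 60²+202² = 44404 > 41209 = 203² → acute
(540,336,636): 336²+540² = 404496 = 636² → right
(84,120,88): 84²+88² = 14800 > 14400 = 120² → acute
(671,660,121): 121²+660² = 450241 = 671² → right
2 of the 5 are right.

2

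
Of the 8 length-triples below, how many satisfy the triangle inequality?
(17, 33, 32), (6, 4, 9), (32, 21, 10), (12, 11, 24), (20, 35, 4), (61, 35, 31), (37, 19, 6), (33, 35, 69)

3

(17,32,33): 17+32 > 33 → valid
(4,6,9): 4+6 > 9 → valid
(10,21,32): 10+21 ≤ 32 → not valid
(11,12,24): 11+12 ≤ 24 → not valid
(4,20,35): 4+20 ≤ 35 → not valid
(31,35,61): 31+35 > 61 → valid
(6,19,37): 6+19 ≤ 37 → not valid
(33,35,69): 33+35 ≤ 69 → not valid
3 of the 8 triples form a triangle.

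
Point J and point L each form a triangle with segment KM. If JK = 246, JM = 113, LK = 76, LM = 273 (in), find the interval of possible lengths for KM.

197 < KM < 349

From triangle JKM: |246 − 113| < KM < 246 + 113, i.e. 133 < KM < 359.
From triangle LKM: 197 < KM < 349.
Both must hold, so KM lies in the intersection.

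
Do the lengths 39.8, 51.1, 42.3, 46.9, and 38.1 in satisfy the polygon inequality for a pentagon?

Yes

A pentagon exists iff every side is shorter than the sum of the others — equivalently, the longest side is less than the sum of the rest.
Longest side 51.1 < 167.1 (sum of the remaining 4), so yes.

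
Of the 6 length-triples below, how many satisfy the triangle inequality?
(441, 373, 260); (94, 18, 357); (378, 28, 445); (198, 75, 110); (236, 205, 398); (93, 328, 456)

(260,373,441): 260+373 > 441 → valid
(18,94,357): 18+94 ≤ 357 → not valid
(28,378,445): 28+378 ≤ 445 → not valid
(75,110,198): 75+110 ≤ 198 → not valid
(205,236,398): 205+236 > 398 → valid
(93,328,456): 93+328 ≤ 456 → not valid
2 of the 6 triples form a triangle.

2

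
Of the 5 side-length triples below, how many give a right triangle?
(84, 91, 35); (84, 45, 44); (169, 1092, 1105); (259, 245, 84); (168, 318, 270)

(84,91,35): 35²+84² = 8281 = 91² → right
(84,45,44): 44²+45² = 3961 < 7056 = 84² → obtuse
(169,1092,1105): 169²+1092² = 1221025 = 1105² → right
(259,245,84): 84²+245² = 67081 = 259² → right
(168,318,270): 168²+270² = 101124 = 318² → right
4 of the 5 are right.

4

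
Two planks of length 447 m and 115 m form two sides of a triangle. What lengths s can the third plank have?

By the triangle inequality, s must be less than 447 + 115 = 562 and greater than |447 − 115| = 332.

332 < s < 562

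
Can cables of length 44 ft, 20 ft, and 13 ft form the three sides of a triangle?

The longest side is 44, but the other two sum to only 33.
33 < 44, so the triangle inequality fails.

No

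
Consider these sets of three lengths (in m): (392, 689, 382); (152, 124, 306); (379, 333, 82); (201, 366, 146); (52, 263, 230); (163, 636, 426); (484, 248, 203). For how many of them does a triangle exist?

(382,392,689): 382+392 > 689 → valid
(124,152,306): 124+152 ≤ 306 → not valid
(82,333,379): 82+333 > 379 → valid
(146,201,366): 146+201 ≤ 366 → not valid
(52,230,263): 52+230 > 263 → valid
(163,426,636): 163+426 ≤ 636 → not valid
(203,248,484): 203+248 ≤ 484 → not valid
3 of the 7 triples form a triangle.

3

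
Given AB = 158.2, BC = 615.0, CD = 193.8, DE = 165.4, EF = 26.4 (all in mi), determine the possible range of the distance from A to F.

71.2 ≤ AF ≤ 1158.8 mi

The maximum is all hops collinear in one direction: 158.2 + 615.0 + 193.8 + 165.4 + 26.4 = 1158.8.
The longest hop is 615.0; the others sum to 543.8. Folding the others back against it leaves at least 615.0 − 543.8 = 71.2.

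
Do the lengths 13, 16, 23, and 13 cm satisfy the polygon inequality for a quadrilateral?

Yes

A quadrilateral exists iff every side is shorter than the sum of the others — equivalently, the longest side is less than the sum of the rest.
Longest side 23 < 42 (sum of the remaining 3), so yes.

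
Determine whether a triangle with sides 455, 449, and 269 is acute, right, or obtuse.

Compare the square of the longest side to the sum of squares of the other two: 269² + 449² = 273962 > 207025 = 455².

acute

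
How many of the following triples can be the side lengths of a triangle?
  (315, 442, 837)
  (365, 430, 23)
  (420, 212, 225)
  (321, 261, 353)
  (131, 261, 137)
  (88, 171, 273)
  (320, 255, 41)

3

(315,442,837): 315+442 ≤ 837 → not valid
(23,365,430): 23+365 ≤ 430 → not valid
(212,225,420): 212+225 > 420 → valid
(261,321,353): 261+321 > 353 → valid
(131,137,261): 131+137 > 261 → valid
(88,171,273): 88+171 ≤ 273 → not valid
(41,255,320): 41+255 ≤ 320 → not valid
3 of the 7 triples form a triangle.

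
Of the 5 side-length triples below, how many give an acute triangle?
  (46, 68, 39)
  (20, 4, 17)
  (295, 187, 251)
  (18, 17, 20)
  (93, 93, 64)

3

(46,68,39): 39²+46² = 3637 < 4624 = 68² → obtuse
(20,4,17): 4²+17² = 305 < 400 = 20² → obtuse
(295,187,251): 187²+251² = 97970 > 87025 = 295² → acute
(18,17,20): 17²+18² = 613 > 400 = 20² → acute
(93,93,64): 64²+93² = 12745 > 8649 = 93² → acute
3 of the 5 are acute.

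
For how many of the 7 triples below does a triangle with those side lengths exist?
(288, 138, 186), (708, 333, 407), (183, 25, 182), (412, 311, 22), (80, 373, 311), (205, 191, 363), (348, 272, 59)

5

(138,186,288): 138+186 > 288 → valid
(333,407,708): 333+407 > 708 → valid
(25,182,183): 25+182 > 183 → valid
(22,311,412): 22+311 ≤ 412 → not valid
(80,311,373): 80+311 > 373 → valid
(191,205,363): 191+205 > 363 → valid
(59,272,348): 59+272 ≤ 348 → not valid
5 of the 7 triples form a triangle.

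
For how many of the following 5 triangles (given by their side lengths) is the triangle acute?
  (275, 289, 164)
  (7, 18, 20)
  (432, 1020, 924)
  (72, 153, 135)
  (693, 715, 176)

(275,289,164): 164²+275² = 102521 > 83521 = 289² → acute
(7,18,20): 7²+18² = 373 < 400 = 20² → obtuse
(432,1020,924): 432²+924² = 1040400 = 1020² → right
(72,153,135): 72²+135² = 23409 = 153² → right
(693,715,176): 176²+693² = 511225 = 715² → right
1 of the 5 is acute.

1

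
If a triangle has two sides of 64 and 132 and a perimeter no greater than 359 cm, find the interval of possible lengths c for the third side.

Triangle inequality alone gives 68 < c < 196.
The perimeter condition gives c ≤ 359 − 64 − 132 = 163.
Intersecting the two: 68 < c ≤ 163.

68 < c ≤ 163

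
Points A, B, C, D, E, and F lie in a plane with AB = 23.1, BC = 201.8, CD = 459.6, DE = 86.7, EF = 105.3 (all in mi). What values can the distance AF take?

The maximum is all hops collinear in one direction: 23.1 + 201.8 + 459.6 + 86.7 + 105.3 = 876.5.
The longest hop is 459.6; the others sum to 416.9. Folding the others back against it leaves at least 459.6 − 416.9 = 42.7.

42.7 ≤ AF ≤ 876.5 mi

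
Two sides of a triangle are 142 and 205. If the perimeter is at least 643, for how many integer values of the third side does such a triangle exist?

Triangle inequality: 63 < x < 347. Perimeter ≥ 643 gives x ≥ 643 − 142 − 205 = 296.
So 296 ≤ x < 347; integers 296 through 346: 51 values.

51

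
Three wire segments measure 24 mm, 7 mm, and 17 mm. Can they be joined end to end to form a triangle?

The two shorter sides sum to 24, exactly equal to the longest side 24.
That gives only a degenerate (flat) triangle — the inequality must be strict.

No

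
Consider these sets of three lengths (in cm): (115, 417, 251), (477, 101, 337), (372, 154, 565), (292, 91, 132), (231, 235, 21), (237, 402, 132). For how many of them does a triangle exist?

1

(115,251,417): 115+251 ≤ 417 → not valid
(101,337,477): 101+337 ≤ 477 → not valid
(154,372,565): 154+372 ≤ 565 → not valid
(91,132,292): 91+132 ≤ 292 → not valid
(21,231,235): 21+231 > 235 → valid
(132,237,402): 132+237 ≤ 402 → not valid
1 of the 6 triples forms a triangle.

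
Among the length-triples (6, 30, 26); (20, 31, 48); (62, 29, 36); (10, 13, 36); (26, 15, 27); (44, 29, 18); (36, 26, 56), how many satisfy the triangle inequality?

6

(6,26,30): 6+26 > 30 → valid
(20,31,48): 20+31 > 48 → valid
(29,36,62): 29+36 > 62 → valid
(10,13,36): 10+13 ≤ 36 → not valid
(15,26,27): 15+26 > 27 → valid
(18,29,44): 18+29 > 44 → valid
(26,36,56): 26+36 > 56 → valid
6 of the 7 triples form a triangle.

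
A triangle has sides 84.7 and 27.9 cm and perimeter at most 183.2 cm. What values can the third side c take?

Triangle inequality alone gives 56.8 < c < 112.6.
The perimeter condition gives c ≤ 183.2 − 84.7 − 27.9 = 70.6.
Intersecting the two: 56.8 < c ≤ 70.6.

56.8 < c ≤ 70.6 cm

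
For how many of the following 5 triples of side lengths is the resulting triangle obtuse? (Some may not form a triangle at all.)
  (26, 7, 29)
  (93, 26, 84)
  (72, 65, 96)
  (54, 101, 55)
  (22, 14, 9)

(26,7,29): 7²+26² = 725 < 841 = 29² → obtuse
(93,26,84): 26²+84² = 7732 < 8649 = 93² → obtuse
(72,65,96): 65²+72² = 9409 > 9216 = 96² → acute
(54,101,55): 54²+55² = 5941 < 10201 = 101² → obtuse
(22,14,9): 9²+14² = 277 < 484 = 22² → obtuse
4 of the 5 are obtuse.

4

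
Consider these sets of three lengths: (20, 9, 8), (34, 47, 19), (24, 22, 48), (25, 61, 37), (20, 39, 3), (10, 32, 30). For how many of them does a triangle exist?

(8,9,20): 8+9 ≤ 20 → not valid
(19,34,47): 19+34 > 47 → valid
(22,24,48): 22+24 ≤ 48 → not valid
(25,37,61): 25+37 > 61 → valid
(3,20,39): 3+20 ≤ 39 → not valid
(10,30,32): 10+30 > 32 → valid
3 of the 6 triples form a triangle.

3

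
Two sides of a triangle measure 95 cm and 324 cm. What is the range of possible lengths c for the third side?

By the triangle inequality, c must be less than 95 + 324 = 419 and greater than |95 − 324| = 229.

229 < c < 419 (cm)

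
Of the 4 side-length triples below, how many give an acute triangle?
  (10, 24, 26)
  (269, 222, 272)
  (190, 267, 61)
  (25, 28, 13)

2

(10,24,26): 10²+24² = 676 = 26² → right
(269,222,272): 222²+269² = 121645 > 73984 = 272² → acute
(190,267,61): 61+190 ≤ 267, not a triangle
(25,28,13): 13²+25² = 794 > 784 = 28² → acute
2 of the 4 are acute.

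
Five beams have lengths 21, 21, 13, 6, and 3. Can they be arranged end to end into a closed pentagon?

Yes

A pentagon exists iff every side is shorter than the sum of the others — equivalently, the longest side is less than the sum of the rest.
Longest side 21 < 43 (sum of the remaining 4), so yes.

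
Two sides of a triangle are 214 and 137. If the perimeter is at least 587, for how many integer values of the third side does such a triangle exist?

115

Triangle inequality: 77 < x < 351. Perimeter ≥ 587 gives x ≥ 587 − 214 − 137 = 236.
So 236 ≤ x < 351; integers 236 through 350: 115 values.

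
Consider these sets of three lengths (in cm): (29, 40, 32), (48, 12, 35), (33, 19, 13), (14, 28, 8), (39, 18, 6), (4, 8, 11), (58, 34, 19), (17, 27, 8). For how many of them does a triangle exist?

2

(29,32,40): 29+32 > 40 → valid
(12,35,48): 12+35 ≤ 48 → not valid
(13,19,33): 13+19 ≤ 33 → not valid
(8,14,28): 8+14 ≤ 28 → not valid
(6,18,39): 6+18 ≤ 39 → not valid
(4,8,11): 4+8 > 11 → valid
(19,34,58): 19+34 ≤ 58 → not valid
(8,17,27): 8+17 ≤ 27 → not valid
2 of the 8 triples form a triangle.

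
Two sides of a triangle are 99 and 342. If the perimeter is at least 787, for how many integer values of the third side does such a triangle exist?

95

Triangle inequality: 243 < x < 441. Perimeter ≥ 787 gives x ≥ 787 − 99 − 342 = 346.
So 346 ≤ x < 441; integers 346 through 440: 95 values.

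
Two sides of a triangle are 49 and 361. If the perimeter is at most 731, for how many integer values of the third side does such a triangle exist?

9

Triangle inequality: 312 < x < 410. Perimeter ≤ 731 gives x ≤ 731 − 49 − 361 = 321.
So 312 < x ≤ 321; integers 313 through 321: 9 values.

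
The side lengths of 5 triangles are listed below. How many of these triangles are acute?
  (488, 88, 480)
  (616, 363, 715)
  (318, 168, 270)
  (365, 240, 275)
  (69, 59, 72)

(488,88,480): 88²+480² = 238144 = 488² → right
(616,363,715): 363²+616² = 511225 = 715² → right
(318,168,270): 168²+270² = 101124 = 318² → right
(365,240,275): 240²+275² = 133225 = 365² → right
(69,59,72): 59²+69² = 8242 > 5184 = 72² → acute
1 of the 5 is acute.

1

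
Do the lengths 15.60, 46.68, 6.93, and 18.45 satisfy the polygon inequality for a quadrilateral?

No

For a quadrilateral, each side must be shorter than the sum of the others.
Here the longest side is 46.68, but the remaining 3 sides sum to only 40.98.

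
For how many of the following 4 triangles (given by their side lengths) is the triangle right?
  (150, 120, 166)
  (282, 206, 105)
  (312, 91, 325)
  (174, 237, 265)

1

(150,120,166): 120²+150² = 36900 > 27556 = 166² → acute
(282,206,105): 105²+206² = 53461 < 79524 = 282² → obtuse
(312,91,325): 91²+312² = 105625 = 325² → right
(174,237,265): 174²+237² = 86445 > 70225 = 265² → acute
1 of the 4 is right.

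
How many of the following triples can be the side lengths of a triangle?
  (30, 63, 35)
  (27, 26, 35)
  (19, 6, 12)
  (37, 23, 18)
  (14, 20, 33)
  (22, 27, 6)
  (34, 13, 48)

5

(30,35,63): 30+35 > 63 → valid
(26,27,35): 26+27 > 35 → valid
(6,12,19): 6+12 ≤ 19 → not valid
(18,23,37): 18+23 > 37 → valid
(14,20,33): 14+20 > 33 → valid
(6,22,27): 6+22 > 27 → valid
(13,34,48): 13+34 ≤ 48 → not valid
5 of the 7 triples form a triangle.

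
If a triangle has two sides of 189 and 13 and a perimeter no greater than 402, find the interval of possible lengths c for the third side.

Triangle inequality alone gives 176 < c < 202.
The perimeter condition gives c ≤ 402 − 189 − 13 = 200.
Intersecting the two: 176 < c ≤ 200.

176 < c ≤ 200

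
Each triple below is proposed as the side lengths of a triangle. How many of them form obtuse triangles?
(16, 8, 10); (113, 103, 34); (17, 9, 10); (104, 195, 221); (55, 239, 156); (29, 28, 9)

(16,8,10): 8²+10² = 164 < 256 = 16² → obtuse
(113,103,34): 34²+103² = 11765 < 12769 = 113² → obtuse
(17,9,10): 9²+10² = 181 < 289 = 17² → obtuse
(104,195,221): 104²+195² = 48841 = 221² → right
(55,239,156): 55+156 ≤ 239, not a triangle
(29,28,9): 9²+28² = 865 > 841 = 29² → acute
3 of the 6 are obtuse.

3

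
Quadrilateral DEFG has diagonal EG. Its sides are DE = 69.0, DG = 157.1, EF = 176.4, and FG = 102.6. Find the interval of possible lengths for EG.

88.1 < EG < 226.1

From triangle DEG: |69.0 − 157.1| < EG < 69.0 + 157.1, i.e. 88.1 < EG < 226.1.
From triangle FEG: 73.8 < EG < 279.0.
Both must hold, so EG lies in the intersection.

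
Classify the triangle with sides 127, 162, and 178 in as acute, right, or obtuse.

acute

Compare the square of the longest side to the sum of squares of the other two: 127² + 162² = 42373 > 31684 = 178².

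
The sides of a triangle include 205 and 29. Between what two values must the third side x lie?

176 < x < 234

By the triangle inequality, x must be less than 205 + 29 = 234 and greater than |205 − 29| = 176.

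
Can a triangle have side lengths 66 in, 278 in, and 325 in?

The longest side is 325, and the other two sum to 344.
Since 344 > 325, the triangle inequality holds.

Yes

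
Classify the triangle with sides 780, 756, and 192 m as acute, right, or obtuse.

right

Compare the square of the longest side to the sum of squares of the other two: 192² + 756² = 608400 = 780².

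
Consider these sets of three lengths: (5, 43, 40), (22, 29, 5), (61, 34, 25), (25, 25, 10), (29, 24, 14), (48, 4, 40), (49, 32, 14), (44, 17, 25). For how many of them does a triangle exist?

3

(5,40,43): 5+40 > 43 → valid
(5,22,29): 5+22 ≤ 29 → not valid
(25,34,61): 25+34 ≤ 61 → not valid
(10,25,25): 10+25 > 25 → valid
(14,24,29): 14+24 > 29 → valid
(4,40,48): 4+40 ≤ 48 → not valid
(14,32,49): 14+32 ≤ 49 → not valid
(17,25,44): 17+25 ≤ 44 → not valid
3 of the 8 triples form a triangle.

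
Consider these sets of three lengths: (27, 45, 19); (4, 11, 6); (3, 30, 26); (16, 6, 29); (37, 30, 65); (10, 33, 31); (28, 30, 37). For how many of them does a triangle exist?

4

(19,27,45): 19+27 > 45 → valid
(4,6,11): 4+6 ≤ 11 → not valid
(3,26,30): 3+26 ≤ 30 → not valid
(6,16,29): 6+16 ≤ 29 → not valid
(30,37,65): 30+37 > 65 → valid
(10,31,33): 10+31 > 33 → valid
(28,30,37): 28+30 > 37 → valid
4 of the 7 triples form a triangle.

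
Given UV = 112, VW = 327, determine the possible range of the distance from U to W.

215 ≤ UW ≤ 439

By the triangle inequality, |112 − 327| ≤ UW ≤ 112 + 327.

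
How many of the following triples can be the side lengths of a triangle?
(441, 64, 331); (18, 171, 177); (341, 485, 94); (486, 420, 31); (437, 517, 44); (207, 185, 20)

(64,331,441): 64+331 ≤ 441 → not valid
(18,171,177): 18+171 > 177 → valid
(94,341,485): 94+341 ≤ 485 → not valid
(31,420,486): 31+420 ≤ 486 → not valid
(44,437,517): 44+437 ≤ 517 → not valid
(20,185,207): 20+185 ≤ 207 → not valid
1 of the 6 triples forms a triangle.

1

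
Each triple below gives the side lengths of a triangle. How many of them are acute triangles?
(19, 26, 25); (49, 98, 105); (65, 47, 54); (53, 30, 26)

(19,26,25): 19²+25² = 986 > 676 = 26² → acute
(49,98,105): 49²+98² = 12005 > 11025 = 105² → acute
(65,47,54): 47²+54² = 5125 > 4225 = 65² → acute
(53,30,26): 26²+30² = 1576 < 2809 = 53² → obtuse
3 of the 4 are acute.

3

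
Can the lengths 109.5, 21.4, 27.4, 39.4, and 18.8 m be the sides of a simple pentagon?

For a pentagon, each side must be shorter than the sum of the others.
Here the longest side is 109.5, but the remaining 4 sides sum to only 107.0.

No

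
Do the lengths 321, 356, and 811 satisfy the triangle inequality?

The longest side is 811, but the other two sum to only 677.
677 < 811, so the triangle inequality fails.

No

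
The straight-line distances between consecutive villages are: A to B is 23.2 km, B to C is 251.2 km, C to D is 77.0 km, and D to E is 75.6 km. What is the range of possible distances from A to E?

75.4 ≤ AE ≤ 427.0 km

The maximum is all hops collinear in one direction: 23.2 + 251.2 + 77.0 + 75.6 = 427.0.
The longest hop is 251.2; the others sum to 175.8. Folding the others back against it leaves at least 251.2 − 175.8 = 75.4.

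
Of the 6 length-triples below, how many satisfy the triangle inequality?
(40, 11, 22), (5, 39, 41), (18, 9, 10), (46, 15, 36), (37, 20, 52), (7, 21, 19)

5

(11,22,40): 11+22 ≤ 40 → not valid
(5,39,41): 5+39 > 41 → valid
(9,10,18): 9+10 > 18 → valid
(15,36,46): 15+36 > 46 → valid
(20,37,52): 20+37 > 52 → valid
(7,19,21): 7+19 > 21 → valid
5 of the 6 triples form a triangle.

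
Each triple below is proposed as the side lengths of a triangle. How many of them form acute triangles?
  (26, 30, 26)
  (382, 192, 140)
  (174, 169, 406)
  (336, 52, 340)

1

(26,30,26): 26²+26² = 1352 > 900 = 30² → acute
(382,192,140): 140+192 ≤ 382, not a triangle
(174,169,406): 169+174 ≤ 406, not a triangle
(336,52,340): 52²+336² = 115600 = 340² → right
1 of the 4 is acute.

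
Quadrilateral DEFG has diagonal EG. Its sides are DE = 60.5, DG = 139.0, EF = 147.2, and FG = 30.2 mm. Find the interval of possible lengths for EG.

117.0 < EG < 177.4

From triangle DEG: |60.5 − 139.0| < EG < 60.5 + 139.0, i.e. 78.5 < EG < 199.5.
From triangle FEG: 117.0 < EG < 177.4.
Both must hold, so EG lies in the intersection.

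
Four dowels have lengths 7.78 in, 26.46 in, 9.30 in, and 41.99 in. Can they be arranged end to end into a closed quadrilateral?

Yes

A quadrilateral exists iff every side is shorter than the sum of the others — equivalently, the longest side is less than the sum of the rest.
Longest side 41.99 < 43.54 (sum of the remaining 3), so yes.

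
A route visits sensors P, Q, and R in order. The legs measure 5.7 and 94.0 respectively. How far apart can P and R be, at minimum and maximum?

By the triangle inequality, |5.7 − 94.0| ≤ PR ≤ 5.7 + 94.0.

88.3 ≤ PR ≤ 99.7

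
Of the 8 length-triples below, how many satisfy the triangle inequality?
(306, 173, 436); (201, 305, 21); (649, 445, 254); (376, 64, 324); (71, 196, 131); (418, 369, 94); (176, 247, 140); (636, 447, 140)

6

(173,306,436): 173+306 > 436 → valid
(21,201,305): 21+201 ≤ 305 → not valid
(254,445,649): 254+445 > 649 → valid
(64,324,376): 64+324 > 376 → valid
(71,131,196): 71+131 > 196 → valid
(94,369,418): 94+369 > 418 → valid
(140,176,247): 140+176 > 247 → valid
(140,447,636): 140+447 ≤ 636 → not valid
6 of the 8 triples form a triangle.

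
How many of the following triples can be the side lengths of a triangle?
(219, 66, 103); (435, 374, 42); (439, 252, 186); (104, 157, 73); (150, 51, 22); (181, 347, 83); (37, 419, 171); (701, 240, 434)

(66,103,219): 66+103 ≤ 219 → not valid
(42,374,435): 42+374 ≤ 435 → not valid
(186,252,439): 186+252 ≤ 439 → not valid
(73,104,157): 73+104 > 157 → valid
(22,51,150): 22+51 ≤ 150 → not valid
(83,181,347): 83+181 ≤ 347 → not valid
(37,171,419): 37+171 ≤ 419 → not valid
(240,434,701): 240+434 ≤ 701 → not valid
1 of the 8 triples forms a triangle.

1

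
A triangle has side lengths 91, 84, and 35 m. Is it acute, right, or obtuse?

Compare the square of the longest side to the sum of squares of the other two: 35² + 84² = 8281 = 91².

right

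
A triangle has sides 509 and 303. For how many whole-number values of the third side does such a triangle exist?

The third side lies in the open interval (206, 812).
Integers from 207 to 811 inclusive: 811 − 207 + 1 = 605.

605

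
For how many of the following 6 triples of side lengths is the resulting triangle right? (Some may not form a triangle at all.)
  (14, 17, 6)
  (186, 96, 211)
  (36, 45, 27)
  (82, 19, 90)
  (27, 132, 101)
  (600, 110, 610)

(14,17,6): 6²+14² = 232 < 289 = 17² → obtuse
(186,96,211): 96²+186² = 43812 < 44521 = 211² → obtuse
(36,45,27): 27²+36² = 2025 = 45² → right
(82,19,90): 19²+82² = 7085 < 8100 = 90² → obtuse
(27,132,101): 27+101 ≤ 132, not a triangle
(600,110,610): 110²+600² = 372100 = 610² → right
2 of the 6 are right.

2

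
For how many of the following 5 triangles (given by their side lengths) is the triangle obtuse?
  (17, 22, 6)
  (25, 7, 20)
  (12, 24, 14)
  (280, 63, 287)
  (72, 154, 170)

(17,22,6): 6²+17² = 325 < 484 = 22² → obtuse
(25,7,20): 7²+20² = 449 < 625 = 25² → obtuse
(12,24,14): 12²+14² = 340 < 576 = 24² → obtuse
(280,63,287): 63²+280² = 82369 = 287² → right
(72,154,170): 72²+154² = 28900 = 170² → right
3 of the 5 are obtuse.

3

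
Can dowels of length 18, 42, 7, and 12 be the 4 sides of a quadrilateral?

For a quadrilateral, each side must be shorter than the sum of the others.
Here the longest side is 42, but the remaining 3 sides sum to only 37.

No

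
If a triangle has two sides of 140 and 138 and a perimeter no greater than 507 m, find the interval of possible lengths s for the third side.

2 < s ≤ 229 m

Triangle inequality alone gives 2 < s < 278.
The perimeter condition gives s ≤ 507 − 140 − 138 = 229.
Intersecting the two: 2 < s ≤ 229.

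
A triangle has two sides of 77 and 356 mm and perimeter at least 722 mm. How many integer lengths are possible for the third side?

Triangle inequality: 279 < x < 433. Perimeter ≥ 722 gives x ≥ 722 − 77 − 356 = 289.
So 289 ≤ x < 433; integers 289 through 432: 144 values.

144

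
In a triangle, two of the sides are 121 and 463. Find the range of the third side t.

By the triangle inequality, t must be less than 121 + 463 = 584 and greater than |121 − 463| = 342.

342 < t < 584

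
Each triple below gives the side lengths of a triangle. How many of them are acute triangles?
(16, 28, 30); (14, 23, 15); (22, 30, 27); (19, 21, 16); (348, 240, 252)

3

(16,28,30): 16²+28² = 1040 > 900 = 30² → acute
(14,23,15): 14²+15² = 421 < 529 = 23² → obtuse
(22,30,27): 22²+27² = 1213 > 900 = 30² → acute
(19,21,16): 16²+19² = 617 > 441 = 21² → acute
(348,240,252): 240²+252² = 121104 = 348² → right
3 of the 5 are acute.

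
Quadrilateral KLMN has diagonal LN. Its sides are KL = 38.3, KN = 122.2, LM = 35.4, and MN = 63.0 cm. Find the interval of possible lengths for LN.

From triangle KLN: |38.3 − 122.2| < LN < 38.3 + 122.2, i.e. 83.9 < LN < 160.5.
From triangle MLN: 27.6 < LN < 98.4.
Both must hold, so LN lies in the intersection.

83.9 < LN < 98.4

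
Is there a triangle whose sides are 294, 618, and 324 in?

The two shorter sides sum to 618, exactly equal to the longest side 618.
That gives only a degenerate (flat) triangle — the inequality must be strict.

No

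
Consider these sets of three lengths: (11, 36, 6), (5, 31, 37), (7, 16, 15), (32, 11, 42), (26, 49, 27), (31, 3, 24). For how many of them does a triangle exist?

(6,11,36): 6+11 ≤ 36 → not valid
(5,31,37): 5+31 ≤ 37 → not valid
(7,15,16): 7+15 > 16 → valid
(11,32,42): 11+32 > 42 → valid
(26,27,49): 26+27 > 49 → valid
(3,24,31): 3+24 ≤ 31 → not valid
3 of the 6 triples form a triangle.

3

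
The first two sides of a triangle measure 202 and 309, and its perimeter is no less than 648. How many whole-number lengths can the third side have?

374

Triangle inequality: 107 < x < 511. Perimeter ≥ 648 gives x ≥ 648 − 202 − 309 = 137.
So 137 ≤ x < 511; integers 137 through 510: 374 values.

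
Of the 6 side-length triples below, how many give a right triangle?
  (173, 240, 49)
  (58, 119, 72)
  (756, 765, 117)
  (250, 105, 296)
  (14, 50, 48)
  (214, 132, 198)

(173,240,49): 49+173 ≤ 240, not a triangle
(58,119,72): 58²+72² = 8548 < 14161 = 119² → obtuse
(756,765,117): 117²+756² = 585225 = 765² → right
(250,105,296): 105²+250² = 73525 < 87616 = 296² → obtuse
(14,50,48): 14²+48² = 2500 = 50² → right
(214,132,198): 132²+198² = 56628 > 45796 = 214² → acute
2 of the 6 are right.

2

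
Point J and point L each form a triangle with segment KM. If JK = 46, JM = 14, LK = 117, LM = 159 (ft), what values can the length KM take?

42 < KM < 60

From triangle JKM: |46 − 14| < KM < 46 + 14, i.e. 32 < KM < 60.
From triangle LKM: 42 < KM < 276.
Both must hold, so KM lies in the intersection.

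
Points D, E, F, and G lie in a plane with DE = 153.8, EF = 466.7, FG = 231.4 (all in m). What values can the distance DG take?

81.5 ≤ DG ≤ 851.9 m

The maximum is all hops collinear in one direction: 153.8 + 466.7 + 231.4 = 851.9.
The longest hop is 466.7; the others sum to 385.2. Folding the others back against it leaves at least 466.7 − 385.2 = 81.5.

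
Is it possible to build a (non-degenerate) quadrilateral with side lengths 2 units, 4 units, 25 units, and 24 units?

Yes

A quadrilateral exists iff every side is shorter than the sum of the others — equivalently, the longest side is less than the sum of the rest.
Longest side 25 < 30 (sum of the remaining 3), so yes.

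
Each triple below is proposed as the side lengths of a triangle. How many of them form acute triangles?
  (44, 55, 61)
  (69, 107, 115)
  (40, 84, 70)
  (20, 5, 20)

3

(44,55,61): 44²+55² = 4961 > 3721 = 61² → acute
(69,107,115): 69²+107² = 16210 > 13225 = 115² → acute
(40,84,70): 40²+70² = 6500 < 7056 = 84² → obtuse
(20,5,20): 5²+20² = 425 > 400 = 20² → acute
3 of the 4 are acute.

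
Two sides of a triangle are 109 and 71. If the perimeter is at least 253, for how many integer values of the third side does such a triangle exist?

Triangle inequality: 38 < x < 180. Perimeter ≥ 253 gives x ≥ 253 − 109 − 71 = 73.
So 73 ≤ x < 180; integers 73 through 179: 107 values.

107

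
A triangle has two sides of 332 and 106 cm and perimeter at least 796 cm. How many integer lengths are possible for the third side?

Triangle inequality: 226 < x < 438. Perimeter ≥ 796 gives x ≥ 796 − 332 − 106 = 358.
So 358 ≤ x < 438; integers 358 through 437: 80 values.

80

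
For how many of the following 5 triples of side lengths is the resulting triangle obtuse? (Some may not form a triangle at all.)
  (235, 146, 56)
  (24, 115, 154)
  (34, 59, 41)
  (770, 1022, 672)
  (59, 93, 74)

(235,146,56): 56+146 ≤ 235, not a triangle
(24,115,154): 24+115 ≤ 154, not a triangle
(34,59,41): 34²+41² = 2837 < 3481 = 59² → obtuse
(770,1022,672): 672²+770² = 1044484 = 1022² → right
(59,93,74): 59²+74² = 8957 > 8649 = 93² → acute
1 of the 5 is obtuse.

1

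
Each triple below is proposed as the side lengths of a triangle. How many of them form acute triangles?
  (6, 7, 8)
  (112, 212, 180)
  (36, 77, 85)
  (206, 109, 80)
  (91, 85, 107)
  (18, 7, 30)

2

(6,7,8): 6²+7² = 85 > 64 = 8² → acute
(112,212,180): 112²+180² = 44944 = 212² → right
(36,77,85): 36²+77² = 7225 = 85² → right
(206,109,80): 80+109 ≤ 206, not a triangle
(91,85,107): 85²+91² = 15506 > 11449 = 107² → acute
(18,7,30): 7+18 ≤ 30, not a triangle
2 of the 6 are acute.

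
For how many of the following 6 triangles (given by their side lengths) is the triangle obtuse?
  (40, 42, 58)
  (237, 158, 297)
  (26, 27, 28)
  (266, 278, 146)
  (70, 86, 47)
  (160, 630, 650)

2

(40,42,58): 40²+42² = 3364 = 58² → right
(237,158,297): 158²+237² = 81133 < 88209 = 297² → obtuse
(26,27,28): 26²+27² = 1405 > 784 = 28² → acute
(266,278,146): 146²+266² = 92072 > 77284 = 278² → acute
(70,86,47): 47²+70² = 7109 < 7396 = 86² → obtuse
(160,630,650): 160²+630² = 422500 = 650² → right
2 of the 6 are obtuse.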